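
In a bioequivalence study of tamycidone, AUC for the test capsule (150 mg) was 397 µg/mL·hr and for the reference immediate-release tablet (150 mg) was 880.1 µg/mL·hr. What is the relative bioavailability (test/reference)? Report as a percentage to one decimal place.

F_rel = 45.1%

F_rel = (AUC_test/D_test) / (AUC_ref/D_ref)
      = (397/150) / (880.1/150)
      = 2.64667 / 5.86733 = 0.4511 = 45.11%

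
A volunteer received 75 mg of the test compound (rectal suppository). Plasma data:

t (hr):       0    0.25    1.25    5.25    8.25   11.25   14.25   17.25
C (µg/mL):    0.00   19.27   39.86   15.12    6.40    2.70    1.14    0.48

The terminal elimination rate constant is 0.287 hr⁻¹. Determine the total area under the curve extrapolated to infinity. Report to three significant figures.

AUC = 198 µg/mL·hr

Trapezoidal AUC_0→17.25:
  [0→0.25]: (0.00+19.27)/2 × 0.25 = 2.40875
  [0.25→1.25]: (19.27+39.86)/2 × 1 = 29.565
  [1.25→5.25]: (39.86+15.12)/2 × 4 = 109.96
  [5.25→8.25]: (15.12+6.40)/2 × 3 = 32.28
  [8.25→11.25]: (6.40+2.70)/2 × 3 = 13.65
  [11.25→14.25]: (2.70+1.14)/2 × 3 = 5.76
  [14.25→17.25]: (1.14+0.48)/2 × 3 = 2.43
  Sum = 196.05375 µg/mL·hr
Extrapolated tail: C_last / k_e = 0.48 / 0.287 = 1.672
AUC_0→∞ = 196.05375 + 1.672 = 197.72575 µg/mL·hr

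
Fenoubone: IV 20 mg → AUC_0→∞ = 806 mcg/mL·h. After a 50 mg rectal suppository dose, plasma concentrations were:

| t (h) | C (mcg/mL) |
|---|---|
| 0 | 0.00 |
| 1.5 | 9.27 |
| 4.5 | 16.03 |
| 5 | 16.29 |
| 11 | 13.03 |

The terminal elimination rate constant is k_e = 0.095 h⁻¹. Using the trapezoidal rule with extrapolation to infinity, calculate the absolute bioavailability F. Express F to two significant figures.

F = 0.14

Trapezoidal AUC_0→11 (rectal suppository):
  [0→1.5]: (0.00+9.27)/2 × 1.5 = 6.9525
  [1.5→4.5]: (9.27+16.03)/2 × 3 = 37.95
  [4.5→5]: (16.03+16.29)/2 × 0.5 = 8.08
  [5→11]: (16.29+13.03)/2 × 6 = 87.96
  Sum = 140.9425 mcg/mL·h
Tail: C_last/k_e = 13.03/0.095 = 137.158
AUC_0→∞ (rectal suppository) = 140.9425 + 137.158 = 278.1005 mcg/mL·h
F = (AUC_ev/D_ev)/(AUC_iv/D_iv) = (278.1005/50)/(806/20) = 5.56201/40.3 = 0.1380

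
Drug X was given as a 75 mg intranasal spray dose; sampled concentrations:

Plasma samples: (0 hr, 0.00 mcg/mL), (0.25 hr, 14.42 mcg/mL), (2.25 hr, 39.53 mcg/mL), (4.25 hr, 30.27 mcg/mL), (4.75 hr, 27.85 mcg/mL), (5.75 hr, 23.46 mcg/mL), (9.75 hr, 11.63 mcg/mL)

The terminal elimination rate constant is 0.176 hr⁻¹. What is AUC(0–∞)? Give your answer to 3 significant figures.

AUC = 302 mcg/mL·hr

Trapezoidal AUC_0→9.75:
  [0→0.25]: (0.00+14.42)/2 × 0.25 = 1.8025
  [0.25→2.25]: (14.42+39.53)/2 × 2 = 53.95
  [2.25→4.25]: (39.53+30.27)/2 × 2 = 69.8
  [4.25→4.75]: (30.27+27.85)/2 × 0.5 = 14.53
  [4.75→5.75]: (27.85+23.46)/2 × 1 = 25.655
  [5.75→9.75]: (23.46+11.63)/2 × 4 = 70.18
  Sum = 235.9175 mcg/mL·hr
Extrapolated tail: C_last / k_e = 11.63 / 0.176 = 66.080
AUC_0→∞ = 235.9175 + 66.080 = 301.9975 mcg/mL·hr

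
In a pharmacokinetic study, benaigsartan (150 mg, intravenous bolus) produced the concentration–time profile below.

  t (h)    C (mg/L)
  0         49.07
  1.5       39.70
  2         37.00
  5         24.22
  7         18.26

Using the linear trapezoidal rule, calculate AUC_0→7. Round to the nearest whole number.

Trapezoidal AUC_0→7:
  [0→1.5]: (49.07+39.70)/2 × 1.5 = 66.5775
  [1.5→2]: (39.70+37.00)/2 × 0.5 = 19.175
  [2→5]: (37.00+24.22)/2 × 3 = 91.83
  [5→7]: (24.22+18.26)/2 × 2 = 42.48
  Sum = 220.0625 mg/L·h

AUC = 220 mg/L·h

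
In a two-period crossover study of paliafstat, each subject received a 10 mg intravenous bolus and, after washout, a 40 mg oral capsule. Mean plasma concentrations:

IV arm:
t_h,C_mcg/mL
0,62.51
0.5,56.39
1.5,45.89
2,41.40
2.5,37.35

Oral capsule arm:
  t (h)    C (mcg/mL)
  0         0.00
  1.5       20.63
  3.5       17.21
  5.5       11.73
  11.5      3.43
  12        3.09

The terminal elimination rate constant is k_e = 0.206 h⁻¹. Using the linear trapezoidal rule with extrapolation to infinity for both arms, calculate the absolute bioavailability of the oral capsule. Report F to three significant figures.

F = 0.119

Trapezoidal AUC_0→2.5 (IV):
  [0→0.5]: (62.51+56.39)/2 × 0.5 = 29.725
  [0.5→1.5]: (56.39+45.89)/2 × 1 = 51.14
  [1.5→2]: (45.89+41.40)/2 × 0.5 = 21.8225
  [2→2.5]: (41.40+37.35)/2 × 0.5 = 19.6875
  Sum = 122.375 mcg/mL·h
IV tail: 37.35/0.206 = 181.311; AUC_iv,0→∞ = 122.375 + 181.311 = 303.686 mcg/mL·h
Trapezoidal AUC_0→12 (oral capsule):
  [0→1.5]: (0.00+20.63)/2 × 1.5 = 15.4725
  [1.5→3.5]: (20.63+17.21)/2 × 2 = 37.84
  [3.5→5.5]: (17.21+11.73)/2 × 2 = 28.94
  [5.5→11.5]: (11.73+3.43)/2 × 6 = 45.48
  [11.5→12]: (3.43+3.09)/2 × 0.5 = 1.63
  Sum = 129.3625 mcg/mL·h
oral capsule tail: 3.09/0.206 = 15.000; AUC_ev,0→∞ = 129.3625 + 15.000 = 144.3625 mcg/mL·h
F = (AUC_ev/D_ev)/(AUC_iv/D_iv) = (144.3625/40)/(303.686/10) = 3.6090625/30.3686 = 0.1188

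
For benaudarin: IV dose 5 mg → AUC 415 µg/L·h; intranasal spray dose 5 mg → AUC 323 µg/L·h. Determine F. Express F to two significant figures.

F = (AUC_ev / D_ev) / (AUC_iv / D_iv)
  = (323/5) / (415/5)
  = 64.6 / 83 = 0.7783

F = 0.78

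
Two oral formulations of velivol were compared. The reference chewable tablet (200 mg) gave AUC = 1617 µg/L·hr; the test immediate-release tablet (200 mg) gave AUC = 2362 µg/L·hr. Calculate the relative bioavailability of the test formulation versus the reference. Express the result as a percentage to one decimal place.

F_rel = (AUC_test/D_test) / (AUC_ref/D_ref)
      = (2362/200) / (1617/200)
      = 11.81 / 8.085 = 1.4607 = 146.07%

F_rel = 146.1%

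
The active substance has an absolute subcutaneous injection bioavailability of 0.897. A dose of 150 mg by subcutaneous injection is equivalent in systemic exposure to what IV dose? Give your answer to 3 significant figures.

D_iv = 135 mg

Systemic exposure from an extravascular dose = F × D_ev, so the equivalent IV dose is F × D_ev.
D_iv = F × D_ev = 0.897 × 150 = 134.55 mg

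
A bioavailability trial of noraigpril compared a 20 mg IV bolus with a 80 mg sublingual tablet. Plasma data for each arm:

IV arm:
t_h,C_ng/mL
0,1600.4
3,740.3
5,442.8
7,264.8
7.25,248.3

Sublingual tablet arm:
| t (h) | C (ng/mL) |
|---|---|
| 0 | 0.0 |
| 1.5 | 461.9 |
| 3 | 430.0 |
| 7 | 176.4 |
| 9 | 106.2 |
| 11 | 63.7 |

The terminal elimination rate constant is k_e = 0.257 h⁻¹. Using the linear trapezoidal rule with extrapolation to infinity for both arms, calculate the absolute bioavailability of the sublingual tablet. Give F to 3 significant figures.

Trapezoidal AUC_0→7.25 (IV):
  [0→3]: (1600.4+740.3)/2 × 3 = 3511.05
  [3→5]: (740.3+442.8)/2 × 2 = 1183.1
  [5→7]: (442.8+264.8)/2 × 2 = 707.6
  [7→7.25]: (264.8+248.3)/2 × 0.25 = 64.1375
  Sum = 5465.8875 ng/mL·h
IV tail: 248.3/0.257 = 966.148; AUC_iv,0→∞ = 5465.8875 + 966.148 = 6432.0355 ng/mL·h
Trapezoidal AUC_0→11 (sublingual tablet):
  [0→1.5]: (0.0+461.9)/2 × 1.5 = 346.425
  [1.5→3]: (461.9+430.0)/2 × 1.5 = 668.925
  [3→7]: (430.0+176.4)/2 × 4 = 1212.8
  [7→9]: (176.4+106.2)/2 × 2 = 282.6
  [9→11]: (106.2+63.7)/2 × 2 = 169.9
  Sum = 2680.65 ng/mL·h
sublingual tablet tail: 63.7/0.257 = 247.860; AUC_ev,0→∞ = 2680.65 + 247.860 = 2928.51 ng/mL·h
F = (AUC_ev/D_ev)/(AUC_iv/D_iv) = (2928.51/80)/(6432.0355/20) = 36.606375/321.602 = 0.1138

F = 0.114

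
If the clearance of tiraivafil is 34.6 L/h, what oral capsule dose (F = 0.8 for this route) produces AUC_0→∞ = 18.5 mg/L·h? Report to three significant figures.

Dose = 800 mg

Dose = CL × AUC_0→∞ / F
     = 34.6 × 18.5 / 0.8 = 800.125 mg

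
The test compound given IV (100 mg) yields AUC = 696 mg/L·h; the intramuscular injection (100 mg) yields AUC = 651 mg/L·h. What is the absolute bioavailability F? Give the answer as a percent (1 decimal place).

F = 93.5%

F = (AUC_ev / D_ev) / (AUC_iv / D_iv)
  = (651/100) / (696/100)
  = 6.51 / 6.96 = 0.9353
  = 93.53%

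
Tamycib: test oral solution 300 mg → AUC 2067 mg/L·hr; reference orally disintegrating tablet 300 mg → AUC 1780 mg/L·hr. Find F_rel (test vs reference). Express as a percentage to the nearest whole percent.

F_rel = (AUC_test/D_test) / (AUC_ref/D_ref)
      = (2067/300) / (1780/300)
      = 6.89 / 5.93333 = 1.1612 = 116.12%

F_rel = 116%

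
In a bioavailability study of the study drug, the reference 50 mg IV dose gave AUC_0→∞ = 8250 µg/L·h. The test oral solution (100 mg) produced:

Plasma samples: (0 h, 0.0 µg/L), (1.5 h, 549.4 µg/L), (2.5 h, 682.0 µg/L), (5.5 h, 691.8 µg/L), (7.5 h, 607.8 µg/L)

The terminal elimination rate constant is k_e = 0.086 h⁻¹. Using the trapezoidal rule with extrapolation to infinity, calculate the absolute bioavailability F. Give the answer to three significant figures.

F = 0.694

Trapezoidal AUC_0→7.5 (oral solution):
  [0→1.5]: (0.0+549.4)/2 × 1.5 = 412.05
  [1.5→2.5]: (549.4+682.0)/2 × 1 = 615.7
  [2.5→5.5]: (682.0+691.8)/2 × 3 = 2060.7
  [5.5→7.5]: (691.8+607.8)/2 × 2 = 1299.6
  Sum = 4388.05 µg/L·h
Tail: C_last/k_e = 607.8/0.086 = 7067.442
AUC_0→∞ (oral solution) = 4388.05 + 7067.442 = 11455.492 µg/L·h
F = (AUC_ev/D_ev)/(AUC_iv/D_iv) = (11455.492/100)/(8250/50) = 114.55492/165 = 0.6943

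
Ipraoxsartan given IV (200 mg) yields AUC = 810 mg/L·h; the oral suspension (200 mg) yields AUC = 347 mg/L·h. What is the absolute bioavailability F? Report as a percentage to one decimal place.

F = (AUC_ev / D_ev) / (AUC_iv / D_iv)
  = (347/200) / (810/200)
  = 1.735 / 4.05 = 0.4284
  = 42.84%

F = 42.8%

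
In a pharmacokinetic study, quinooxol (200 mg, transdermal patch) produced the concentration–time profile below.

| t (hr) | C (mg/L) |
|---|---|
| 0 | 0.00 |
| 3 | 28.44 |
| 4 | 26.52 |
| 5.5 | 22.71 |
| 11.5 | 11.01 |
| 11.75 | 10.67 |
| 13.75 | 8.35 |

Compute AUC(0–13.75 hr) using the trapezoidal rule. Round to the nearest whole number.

AUC = 230 mg/L·hr

Trapezoidal AUC_0→13.75:
  [0→3]: (0.00+28.44)/2 × 3 = 42.66
  [3→4]: (28.44+26.52)/2 × 1 = 27.48
  [4→5.5]: (26.52+22.71)/2 × 1.5 = 36.9225
  [5.5→11.5]: (22.71+11.01)/2 × 6 = 101.16
  [11.5→11.75]: (11.01+10.67)/2 × 0.25 = 2.71
  [11.75→13.75]: (10.67+8.35)/2 × 2 = 19.02
  Sum = 229.9525 mg/L·hr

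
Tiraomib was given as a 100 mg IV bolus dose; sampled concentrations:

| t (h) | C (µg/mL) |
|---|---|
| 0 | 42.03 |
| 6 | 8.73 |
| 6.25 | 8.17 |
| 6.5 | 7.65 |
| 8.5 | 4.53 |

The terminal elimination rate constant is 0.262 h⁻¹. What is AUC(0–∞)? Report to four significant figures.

Trapezoidal AUC_0→8.5:
  [0→6]: (42.03+8.73)/2 × 6 = 152.28
  [6→6.25]: (8.73+8.17)/2 × 0.25 = 2.1125
  [6.25→6.5]: (8.17+7.65)/2 × 0.25 = 1.9775
  [6.5→8.5]: (7.65+4.53)/2 × 2 = 12.18
  Sum = 168.55 µg/mL·h
Extrapolated tail: C_last / k_e = 4.53 / 0.262 = 17.290
AUC_0→∞ = 168.55 + 17.290 = 185.84 µg/mL·h

AUC = 185.8 µg/mL·h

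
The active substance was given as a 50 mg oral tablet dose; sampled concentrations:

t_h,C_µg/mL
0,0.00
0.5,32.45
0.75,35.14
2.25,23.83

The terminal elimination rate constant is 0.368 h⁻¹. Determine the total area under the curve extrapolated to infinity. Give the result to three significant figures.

AUC = 126 µg/mL·h

Trapezoidal AUC_0→2.25:
  [0→0.5]: (0.00+32.45)/2 × 0.5 = 8.1125
  [0.5→0.75]: (32.45+35.14)/2 × 0.25 = 8.44875
  [0.75→2.25]: (35.14+23.83)/2 × 1.5 = 44.2275
  Sum = 60.78875 µg/mL·h
Extrapolated tail: C_last / k_e = 23.83 / 0.368 = 64.755
AUC_0→∞ = 60.78875 + 64.755 = 125.54375 µg/mL·h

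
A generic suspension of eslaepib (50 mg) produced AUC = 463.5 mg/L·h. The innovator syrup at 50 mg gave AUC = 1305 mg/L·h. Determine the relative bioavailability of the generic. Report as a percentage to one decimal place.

F_rel = 35.5%

F_rel = (AUC_test/D_test) / (AUC_ref/D_ref)
      = (463.5/50) / (1305/50)
      = 9.27 / 26.1 = 0.3552 = 35.52%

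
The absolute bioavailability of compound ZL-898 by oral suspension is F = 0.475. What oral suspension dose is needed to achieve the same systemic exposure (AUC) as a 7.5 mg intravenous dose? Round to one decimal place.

D_oral = 15.8 mg

For equal systemic exposure: F × D_ev = D_iv
D_ev = D_iv / F = 7.5 / 0.475 = 15.7895 mg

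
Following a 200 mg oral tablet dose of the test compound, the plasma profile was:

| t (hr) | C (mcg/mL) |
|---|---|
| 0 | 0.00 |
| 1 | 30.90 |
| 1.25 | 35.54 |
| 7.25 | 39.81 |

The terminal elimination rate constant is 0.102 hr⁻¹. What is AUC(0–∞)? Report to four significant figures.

Trapezoidal AUC_0→7.25:
  [0→1]: (0.00+30.90)/2 × 1 = 15.45
  [1→1.25]: (30.90+35.54)/2 × 0.25 = 8.305
  [1.25→7.25]: (35.54+39.81)/2 × 6 = 226.05
  Sum = 249.805 mcg/mL·hr
Extrapolated tail: C_last / k_e = 39.81 / 0.102 = 390.294
AUC_0→∞ = 249.805 + 390.294 = 640.099 mcg/mL·hr

AUC = 640.1 mcg/mL·hr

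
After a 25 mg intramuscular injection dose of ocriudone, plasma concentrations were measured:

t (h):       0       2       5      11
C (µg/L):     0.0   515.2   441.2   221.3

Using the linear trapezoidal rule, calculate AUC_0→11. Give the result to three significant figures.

AUC = 3940 µg/L·h

Trapezoidal AUC_0→11:
  [0→2]: (0.0+515.2)/2 × 2 = 515.2
  [2→5]: (515.2+441.2)/2 × 3 = 1434.6
  [5→11]: (441.2+221.3)/2 × 6 = 1987.5
  Sum = 3937.3 µg/L·h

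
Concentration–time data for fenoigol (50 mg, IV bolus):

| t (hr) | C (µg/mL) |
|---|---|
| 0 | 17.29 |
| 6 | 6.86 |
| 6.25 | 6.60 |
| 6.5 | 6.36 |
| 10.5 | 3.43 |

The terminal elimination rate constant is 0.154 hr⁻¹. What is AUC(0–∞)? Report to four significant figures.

Trapezoidal AUC_0→10.5:
  [0→6]: (17.29+6.86)/2 × 6 = 72.45
  [6→6.25]: (6.86+6.60)/2 × 0.25 = 1.6825
  [6.25→6.5]: (6.60+6.36)/2 × 0.25 = 1.62
  [6.5→10.5]: (6.36+3.43)/2 × 4 = 19.58
  Sum = 95.3325 µg/mL·hr
Extrapolated tail: C_last / k_e = 3.43 / 0.154 = 22.273
AUC_0→∞ = 95.3325 + 22.273 = 117.6055 µg/mL·hr

AUC = 117.6 µg/mL·hr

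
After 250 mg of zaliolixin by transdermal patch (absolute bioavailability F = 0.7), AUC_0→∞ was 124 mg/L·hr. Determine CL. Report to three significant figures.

CL = F × Dose / AUC_0→∞
   = 0.7 × 250 / 124 = 1.41129 L/hr

CL = 1.41 L/hr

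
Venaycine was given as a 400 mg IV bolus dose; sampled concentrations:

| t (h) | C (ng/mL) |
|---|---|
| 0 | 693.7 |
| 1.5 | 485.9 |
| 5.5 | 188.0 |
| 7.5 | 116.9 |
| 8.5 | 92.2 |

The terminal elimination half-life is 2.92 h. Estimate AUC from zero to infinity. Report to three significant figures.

AUC = 3030 ng/mL·h

Trapezoidal AUC_0→8.5:
  [0→1.5]: (693.7+485.9)/2 × 1.5 = 884.7
  [1.5→5.5]: (485.9+188.0)/2 × 4 = 1347.8
  [5.5→7.5]: (188.0+116.9)/2 × 2 = 304.9
  [7.5→8.5]: (116.9+92.2)/2 × 1 = 104.55
  Sum = 2641.95 ng/mL·h
k_e = ln2 / t½ = 0.693147 / 2.92 = 0.2374 h^-1
Extrapolated tail: C_last / k_e = 92.2 / 0.2374 = 388.374
AUC_0→∞ = 2641.95 + 388.374 = 3030.324 ng/mL·h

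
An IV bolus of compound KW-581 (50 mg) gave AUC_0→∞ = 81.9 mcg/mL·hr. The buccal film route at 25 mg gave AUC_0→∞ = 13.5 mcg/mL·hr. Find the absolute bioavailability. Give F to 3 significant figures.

F = 0.330

F = (AUC_ev / D_ev) / (AUC_iv / D_iv)
  = (13.5/25) / (81.9/50)
  = 0.54 / 1.638 = 0.3297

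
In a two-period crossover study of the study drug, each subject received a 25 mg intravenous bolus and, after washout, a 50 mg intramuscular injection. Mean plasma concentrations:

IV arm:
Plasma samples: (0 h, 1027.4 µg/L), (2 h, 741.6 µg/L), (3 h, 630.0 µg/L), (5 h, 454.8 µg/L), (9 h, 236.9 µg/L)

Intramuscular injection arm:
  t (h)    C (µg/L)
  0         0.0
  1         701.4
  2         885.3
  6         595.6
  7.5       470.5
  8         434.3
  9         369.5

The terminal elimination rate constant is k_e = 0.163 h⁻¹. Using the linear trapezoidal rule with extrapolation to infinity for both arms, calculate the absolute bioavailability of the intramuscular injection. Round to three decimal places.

F = 0.612

Trapezoidal AUC_0→9 (IV):
  [0→2]: (1027.4+741.6)/2 × 2 = 1769.0
  [2→3]: (741.6+630.0)/2 × 1 = 685.8
  [3→5]: (630.0+454.8)/2 × 2 = 1084.8
  [5→9]: (454.8+236.9)/2 × 4 = 1383.4
  Sum = 4923.0 µg/L·h
IV tail: 236.9/0.163 = 1453.374; AUC_iv,0→∞ = 4923.0 + 1453.374 = 6376.374 µg/L·h
Trapezoidal AUC_0→9 (intramuscular injection):
  [0→1]: (0.0+701.4)/2 × 1 = 350.7
  [1→2]: (701.4+885.3)/2 × 1 = 793.35
  [2→6]: (885.3+595.6)/2 × 4 = 2961.8
  [6→7.5]: (595.6+470.5)/2 × 1.5 = 799.575
  [7.5→8]: (470.5+434.3)/2 × 0.5 = 226.2
  [8→9]: (434.3+369.5)/2 × 1 = 401.9
  Sum = 5533.525 µg/L·h
intramuscular injection tail: 369.5/0.163 = 2266.871; AUC_ev,0→∞ = 5533.525 + 2266.871 = 7800.396 µg/L·h
F = (AUC_ev/D_ev)/(AUC_iv/D_iv) = (7800.396/50)/(6376.374/25) = 156.00792/255.05496 = 0.6117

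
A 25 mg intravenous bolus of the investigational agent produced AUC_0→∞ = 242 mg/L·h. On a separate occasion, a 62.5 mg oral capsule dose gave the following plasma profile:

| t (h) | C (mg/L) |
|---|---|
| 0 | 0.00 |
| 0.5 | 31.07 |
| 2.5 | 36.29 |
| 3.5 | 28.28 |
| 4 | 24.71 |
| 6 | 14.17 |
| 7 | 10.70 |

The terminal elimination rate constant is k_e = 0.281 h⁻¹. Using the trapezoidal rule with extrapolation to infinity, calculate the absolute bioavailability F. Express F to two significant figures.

F = 0.35

Trapezoidal AUC_0→7 (oral capsule):
  [0→0.5]: (0.00+31.07)/2 × 0.5 = 7.7675
  [0.5→2.5]: (31.07+36.29)/2 × 2 = 67.36
  [2.5→3.5]: (36.29+28.28)/2 × 1 = 32.285
  [3.5→4]: (28.28+24.71)/2 × 0.5 = 13.2475
  [4→6]: (24.71+14.17)/2 × 2 = 38.88
  [6→7]: (14.17+10.70)/2 × 1 = 12.435
  Sum = 171.975 mg/L·h
Tail: C_last/k_e = 10.70/0.281 = 38.078
AUC_0→∞ (oral capsule) = 171.975 + 38.078 = 210.053 mg/L·h
F = (AUC_ev/D_ev)/(AUC_iv/D_iv) = (210.053/62.5)/(242/25) = 3.360848/9.68 = 0.3472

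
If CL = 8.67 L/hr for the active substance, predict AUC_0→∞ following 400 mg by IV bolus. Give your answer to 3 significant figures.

AUC = 46.1 mg/L·hr

AUC_0→∞ = Dose_iv / CL
        = 400 / 8.67 = 46.1361 mg/L·hr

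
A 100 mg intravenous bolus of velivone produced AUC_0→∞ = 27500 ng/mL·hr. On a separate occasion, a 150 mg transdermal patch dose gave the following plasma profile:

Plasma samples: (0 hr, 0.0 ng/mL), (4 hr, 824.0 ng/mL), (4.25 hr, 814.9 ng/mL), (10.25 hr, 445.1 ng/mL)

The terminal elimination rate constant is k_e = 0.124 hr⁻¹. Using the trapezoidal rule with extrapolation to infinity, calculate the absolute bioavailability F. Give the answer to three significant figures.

Trapezoidal AUC_0→10.25 (transdermal patch):
  [0→4]: (0.0+824.0)/2 × 4 = 1648.0
  [4→4.25]: (824.0+814.9)/2 × 0.25 = 204.8625
  [4.25→10.25]: (814.9+445.1)/2 × 6 = 3780.0
  Sum = 5632.8625 ng/mL·hr
Tail: C_last/k_e = 445.1/0.124 = 3589.516
AUC_0→∞ (transdermal patch) = 5632.8625 + 3589.516 = 9222.3785 ng/mL·hr
F = (AUC_ev/D_ev)/(AUC_iv/D_iv) = (9222.3785/150)/(27500/100) = 61.4825/275 = 0.2236

F = 0.224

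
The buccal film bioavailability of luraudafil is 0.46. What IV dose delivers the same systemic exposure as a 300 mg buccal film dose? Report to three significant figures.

D_iv = 138 mg

Systemic exposure from an extravascular dose = F × D_ev, so the equivalent IV dose is F × D_ev.
D_iv = F × D_ev = 0.46 × 300 = 138 mg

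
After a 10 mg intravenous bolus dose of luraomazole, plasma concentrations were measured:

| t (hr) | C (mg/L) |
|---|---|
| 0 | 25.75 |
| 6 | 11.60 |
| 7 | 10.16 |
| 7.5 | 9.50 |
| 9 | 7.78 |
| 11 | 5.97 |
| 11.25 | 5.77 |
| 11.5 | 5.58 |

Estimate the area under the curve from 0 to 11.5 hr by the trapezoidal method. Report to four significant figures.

Trapezoidal AUC_0→11.5:
  [0→6]: (25.75+11.60)/2 × 6 = 112.05
  [6→7]: (11.60+10.16)/2 × 1 = 10.88
  [7→7.5]: (10.16+9.50)/2 × 0.5 = 4.915
  [7.5→9]: (9.50+7.78)/2 × 1.5 = 12.96
  [9→11]: (7.78+5.97)/2 × 2 = 13.75
  [11→11.25]: (5.97+5.77)/2 × 0.25 = 1.4675
  [11.25→11.5]: (5.77+5.58)/2 × 0.25 = 1.41875
  Sum = 157.44125 mg/L·hr

AUC = 157.4 mg/L·hr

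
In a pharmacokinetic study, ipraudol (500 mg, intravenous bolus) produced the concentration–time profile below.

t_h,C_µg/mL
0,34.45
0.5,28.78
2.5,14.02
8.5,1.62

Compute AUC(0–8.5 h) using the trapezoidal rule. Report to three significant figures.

Trapezoidal AUC_0→8.5:
  [0→0.5]: (34.45+28.78)/2 × 0.5 = 15.8075
  [0.5→2.5]: (28.78+14.02)/2 × 2 = 42.8
  [2.5→8.5]: (14.02+1.62)/2 × 6 = 46.92
  Sum = 105.5275 µg/mL·h

AUC = 106 µg/mL·h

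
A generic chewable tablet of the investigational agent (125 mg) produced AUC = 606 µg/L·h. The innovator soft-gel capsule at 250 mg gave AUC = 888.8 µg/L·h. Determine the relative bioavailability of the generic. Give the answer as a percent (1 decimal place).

F_rel = (AUC_test/D_test) / (AUC_ref/D_ref)
      = (606/125) / (888.8/250)
      = 4.848 / 3.5552 = 1.3636 = 136.36%

F_rel = 136.4%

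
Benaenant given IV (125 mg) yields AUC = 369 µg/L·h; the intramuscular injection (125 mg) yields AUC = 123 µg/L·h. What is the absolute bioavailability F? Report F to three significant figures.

F = 0.333

F = (AUC_ev / D_ev) / (AUC_iv / D_iv)
  = (123/125) / (369/125)
  = 0.984 / 2.952 = 0.3333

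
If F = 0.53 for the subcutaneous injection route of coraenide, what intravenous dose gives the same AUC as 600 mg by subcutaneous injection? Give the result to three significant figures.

Systemic exposure from an extravascular dose = F × D_ev, so the equivalent IV dose is F × D_ev.
D_iv = F × D_ev = 0.53 × 600 = 318 mg

D_iv = 318 mg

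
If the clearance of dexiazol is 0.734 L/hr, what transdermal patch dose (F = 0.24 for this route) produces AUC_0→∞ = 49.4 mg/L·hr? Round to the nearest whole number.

Dose = 151 mg

Dose = CL × AUC_0→∞ / F
     = 0.734 × 49.4 / 0.24 = 151.082 mg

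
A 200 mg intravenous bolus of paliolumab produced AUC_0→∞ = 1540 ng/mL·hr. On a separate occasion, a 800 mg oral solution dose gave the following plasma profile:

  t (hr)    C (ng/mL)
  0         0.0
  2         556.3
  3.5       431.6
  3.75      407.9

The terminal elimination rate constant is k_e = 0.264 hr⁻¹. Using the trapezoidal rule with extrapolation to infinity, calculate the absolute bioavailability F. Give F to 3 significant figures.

Trapezoidal AUC_0→3.75 (oral solution):
  [0→2]: (0.0+556.3)/2 × 2 = 556.3
  [2→3.5]: (556.3+431.6)/2 × 1.5 = 740.925
  [3.5→3.75]: (431.6+407.9)/2 × 0.25 = 104.9375
  Sum = 1402.1625 ng/mL·hr
Tail: C_last/k_e = 407.9/0.264 = 1545.076
AUC_0→∞ (oral solution) = 1402.1625 + 1545.076 = 2947.2385 ng/mL·hr
F = (AUC_ev/D_ev)/(AUC_iv/D_iv) = (2947.2385/800)/(1540/200) = 3.68405/7.7 = 0.4784

F = 0.478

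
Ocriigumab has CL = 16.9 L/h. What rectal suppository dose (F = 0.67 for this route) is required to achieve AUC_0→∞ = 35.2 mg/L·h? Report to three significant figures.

Dose = 888 mg

Dose = CL × AUC_0→∞ / F
     = 16.9 × 35.2 / 0.67 = 887.881 mg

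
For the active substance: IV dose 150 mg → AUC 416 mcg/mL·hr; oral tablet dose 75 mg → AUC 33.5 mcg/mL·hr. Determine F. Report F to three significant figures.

F = 0.161

F = (AUC_ev / D_ev) / (AUC_iv / D_iv)
  = (33.5/75) / (416/150)
  = 0.446667 / 2.77333 = 0.1611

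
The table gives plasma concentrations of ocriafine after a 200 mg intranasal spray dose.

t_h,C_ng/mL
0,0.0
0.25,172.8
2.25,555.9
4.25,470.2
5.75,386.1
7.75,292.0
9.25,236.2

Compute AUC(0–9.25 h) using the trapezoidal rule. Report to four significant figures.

Trapezoidal AUC_0→9.25:
  [0→0.25]: (0.0+172.8)/2 × 0.25 = 21.6
  [0.25→2.25]: (172.8+555.9)/2 × 2 = 728.7
  [2.25→4.25]: (555.9+470.2)/2 × 2 = 1026.1
  [4.25→5.75]: (470.2+386.1)/2 × 1.5 = 642.225
  [5.75→7.75]: (386.1+292.0)/2 × 2 = 678.1
  [7.75→9.25]: (292.0+236.2)/2 × 1.5 = 396.15
  Sum = 3492.875 ng/mL·h

AUC = 3493 ng/mL·h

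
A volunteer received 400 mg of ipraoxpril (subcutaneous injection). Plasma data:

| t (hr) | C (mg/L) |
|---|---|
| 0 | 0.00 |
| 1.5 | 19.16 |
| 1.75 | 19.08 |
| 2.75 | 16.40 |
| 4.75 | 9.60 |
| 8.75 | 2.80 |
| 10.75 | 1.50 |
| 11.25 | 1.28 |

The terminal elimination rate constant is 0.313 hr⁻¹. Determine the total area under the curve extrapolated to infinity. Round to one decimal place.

AUC = 96.8 mg/L·hr

Trapezoidal AUC_0→11.25:
  [0→1.5]: (0.00+19.16)/2 × 1.5 = 14.37
  [1.5→1.75]: (19.16+19.08)/2 × 0.25 = 4.78
  [1.75→2.75]: (19.08+16.40)/2 × 1 = 17.74
  [2.75→4.75]: (16.40+9.60)/2 × 2 = 26.0
  [4.75→8.75]: (9.60+2.80)/2 × 4 = 24.8
  [8.75→10.75]: (2.80+1.50)/2 × 2 = 4.3
  [10.75→11.25]: (1.50+1.28)/2 × 0.5 = 0.695
  Sum = 92.685 mg/L·hr
Extrapolated tail: C_last / k_e = 1.28 / 0.313 = 4.089
AUC_0→∞ = 92.685 + 4.089 = 96.774 mg/L·hr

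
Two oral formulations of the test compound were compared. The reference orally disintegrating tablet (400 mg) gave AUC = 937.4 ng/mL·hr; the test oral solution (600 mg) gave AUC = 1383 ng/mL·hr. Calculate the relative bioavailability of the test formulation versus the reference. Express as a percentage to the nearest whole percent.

F_rel = (AUC_test/D_test) / (AUC_ref/D_ref)
      = (1383/600) / (937.4/400)
      = 2.305 / 2.3435 = 0.9836 = 98.36%

F_rel = 98%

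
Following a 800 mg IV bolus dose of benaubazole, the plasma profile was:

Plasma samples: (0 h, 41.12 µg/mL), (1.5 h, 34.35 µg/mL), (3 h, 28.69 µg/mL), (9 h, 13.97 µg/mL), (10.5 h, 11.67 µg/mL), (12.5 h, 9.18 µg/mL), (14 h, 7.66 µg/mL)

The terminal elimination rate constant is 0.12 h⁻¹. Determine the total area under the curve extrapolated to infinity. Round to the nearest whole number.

Trapezoidal AUC_0→14:
  [0→1.5]: (41.12+34.35)/2 × 1.5 = 56.6025
  [1.5→3]: (34.35+28.69)/2 × 1.5 = 47.28
  [3→9]: (28.69+13.97)/2 × 6 = 127.98
  [9→10.5]: (13.97+11.67)/2 × 1.5 = 19.23
  [10.5→12.5]: (11.67+9.18)/2 × 2 = 20.85
  [12.5→14]: (9.18+7.66)/2 × 1.5 = 12.63
  Sum = 284.5725 µg/mL·h
Extrapolated tail: C_last / k_e = 7.66 / 0.12 = 63.833
AUC_0→∞ = 284.5725 + 63.833 = 348.4055 µg/mL·h

AUC = 348 µg/mL·h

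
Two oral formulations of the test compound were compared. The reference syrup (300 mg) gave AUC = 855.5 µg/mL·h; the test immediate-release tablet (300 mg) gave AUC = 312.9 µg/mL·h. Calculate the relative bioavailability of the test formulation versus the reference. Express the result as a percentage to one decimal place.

F_rel = 36.6%

F_rel = (AUC_test/D_test) / (AUC_ref/D_ref)
      = (312.9/300) / (855.5/300)
      = 1.043 / 2.85167 = 0.3658 = 36.58%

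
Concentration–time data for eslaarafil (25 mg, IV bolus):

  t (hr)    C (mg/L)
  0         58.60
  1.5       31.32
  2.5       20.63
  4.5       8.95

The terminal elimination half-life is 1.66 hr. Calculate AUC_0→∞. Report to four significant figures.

Trapezoidal AUC_0→4.5:
  [0→1.5]: (58.60+31.32)/2 × 1.5 = 67.44
  [1.5→2.5]: (31.32+20.63)/2 × 1 = 25.975
  [2.5→4.5]: (20.63+8.95)/2 × 2 = 29.58
  Sum = 122.995 mg/L·hr
k_e = ln2 / t½ = 0.693147 / 1.66 = 0.4176 hr^-1
Extrapolated tail: C_last / k_e = 8.95 / 0.4176 = 21.432
AUC_0→∞ = 122.995 + 21.432 = 144.427 mg/L·hr

AUC = 144.4 mg/L·hr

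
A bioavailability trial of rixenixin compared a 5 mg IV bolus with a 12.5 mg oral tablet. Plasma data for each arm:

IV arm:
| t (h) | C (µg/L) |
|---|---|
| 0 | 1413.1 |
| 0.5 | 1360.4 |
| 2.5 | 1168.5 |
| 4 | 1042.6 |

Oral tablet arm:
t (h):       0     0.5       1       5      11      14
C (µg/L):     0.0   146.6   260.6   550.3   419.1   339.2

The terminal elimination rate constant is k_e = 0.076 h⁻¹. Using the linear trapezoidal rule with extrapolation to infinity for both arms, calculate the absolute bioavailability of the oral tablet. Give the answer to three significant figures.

F = 0.221

Trapezoidal AUC_0→4 (IV):
  [0→0.5]: (1413.1+1360.4)/2 × 0.5 = 693.375
  [0.5→2.5]: (1360.4+1168.5)/2 × 2 = 2528.9
  [2.5→4]: (1168.5+1042.6)/2 × 1.5 = 1658.325
  Sum = 4880.6 µg/L·h
IV tail: 1042.6/0.076 = 13718.421; AUC_iv,0→∞ = 4880.6 + 13718.421 = 18599.021 µg/L·h
Trapezoidal AUC_0→14 (oral tablet):
  [0→0.5]: (0.0+146.6)/2 × 0.5 = 36.65
  [0.5→1]: (146.6+260.6)/2 × 0.5 = 101.8
  [1→5]: (260.6+550.3)/2 × 4 = 1621.8
  [5→11]: (550.3+419.1)/2 × 6 = 2908.2
  [11→14]: (419.1+339.2)/2 × 3 = 1137.45
  Sum = 5805.9 µg/L·h
oral tablet tail: 339.2/0.076 = 4463.158; AUC_ev,0→∞ = 5805.9 + 4463.158 = 10269.058 µg/L·h
F = (AUC_ev/D_ev)/(AUC_iv/D_iv) = (10269.058/12.5)/(18599.021/5) = 821.52464/3719.8042 = 0.2209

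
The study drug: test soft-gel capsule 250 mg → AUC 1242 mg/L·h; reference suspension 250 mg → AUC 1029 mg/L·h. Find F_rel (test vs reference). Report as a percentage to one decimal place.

F_rel = (AUC_test/D_test) / (AUC_ref/D_ref)
      = (1242/250) / (1029/250)
      = 4.968 / 4.116 = 1.2070 = 120.70%

F_rel = 120.7%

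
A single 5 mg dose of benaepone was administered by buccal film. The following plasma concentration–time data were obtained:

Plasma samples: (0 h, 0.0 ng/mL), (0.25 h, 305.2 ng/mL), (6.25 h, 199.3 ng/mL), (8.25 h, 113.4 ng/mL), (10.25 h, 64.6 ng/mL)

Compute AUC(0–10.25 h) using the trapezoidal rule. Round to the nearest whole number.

AUC = 2042 ng/mL·h

Trapezoidal AUC_0→10.25:
  [0→0.25]: (0.0+305.2)/2 × 0.25 = 38.15
  [0.25→6.25]: (305.2+199.3)/2 × 6 = 1513.5
  [6.25→8.25]: (199.3+113.4)/2 × 2 = 312.7
  [8.25→10.25]: (113.4+64.6)/2 × 2 = 178.0
  Sum = 2042.35 ng/mL·h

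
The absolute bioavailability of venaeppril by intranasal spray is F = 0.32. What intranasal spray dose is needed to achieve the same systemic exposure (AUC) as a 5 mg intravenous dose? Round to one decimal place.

D_intranasal = 15.6 mg

For equal systemic exposure: F × D_ev = D_iv
D_ev = D_iv / F = 5 / 0.32 = 15.625 mg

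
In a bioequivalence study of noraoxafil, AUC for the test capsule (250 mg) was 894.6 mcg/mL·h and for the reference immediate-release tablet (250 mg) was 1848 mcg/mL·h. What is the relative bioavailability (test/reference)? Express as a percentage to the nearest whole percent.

F_rel = 48%

F_rel = (AUC_test/D_test) / (AUC_ref/D_ref)
      = (894.6/250) / (1848/250)
      = 3.5784 / 7.392 = 0.4841 = 48.41%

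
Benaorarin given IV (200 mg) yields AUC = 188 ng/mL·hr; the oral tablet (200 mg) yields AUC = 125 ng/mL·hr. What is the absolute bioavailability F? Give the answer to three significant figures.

F = (AUC_ev / D_ev) / (AUC_iv / D_iv)
  = (125/200) / (188/200)
  = 0.625 / 0.94 = 0.6649

F = 0.665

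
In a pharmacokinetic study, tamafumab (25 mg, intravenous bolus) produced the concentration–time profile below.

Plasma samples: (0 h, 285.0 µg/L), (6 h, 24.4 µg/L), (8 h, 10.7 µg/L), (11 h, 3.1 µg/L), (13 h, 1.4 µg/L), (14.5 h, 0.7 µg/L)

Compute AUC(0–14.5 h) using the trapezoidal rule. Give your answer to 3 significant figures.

AUC = 990 µg/L·h

Trapezoidal AUC_0→14.5:
  [0→6]: (285.0+24.4)/2 × 6 = 928.2
  [6→8]: (24.4+10.7)/2 × 2 = 35.1
  [8→11]: (10.7+3.1)/2 × 3 = 20.7
  [11→13]: (3.1+1.4)/2 × 2 = 4.5
  [13→14.5]: (1.4+0.7)/2 × 1.5 = 1.575
  Sum = 990.075 µg/L·h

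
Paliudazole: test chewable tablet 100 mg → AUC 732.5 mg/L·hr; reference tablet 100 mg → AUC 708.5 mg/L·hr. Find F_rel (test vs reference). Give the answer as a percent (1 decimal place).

F_rel = (AUC_test/D_test) / (AUC_ref/D_ref)
      = (732.5/100) / (708.5/100)
      = 7.325 / 7.085 = 1.0339 = 103.39%

F_rel = 103.4%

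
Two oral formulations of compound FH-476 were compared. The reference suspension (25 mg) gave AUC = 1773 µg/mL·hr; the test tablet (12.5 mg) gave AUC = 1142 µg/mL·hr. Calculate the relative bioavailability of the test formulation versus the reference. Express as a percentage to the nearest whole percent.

F_rel = 129%

F_rel = (AUC_test/D_test) / (AUC_ref/D_ref)
      = (1142/12.5) / (1773/25)
      = 91.36 / 70.92 = 1.2882 = 128.82%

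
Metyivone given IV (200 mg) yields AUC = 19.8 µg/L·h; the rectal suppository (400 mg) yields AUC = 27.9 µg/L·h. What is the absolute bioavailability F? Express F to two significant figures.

F = (AUC_ev / D_ev) / (AUC_iv / D_iv)
  = (27.9/400) / (19.8/200)
  = 0.06975 / 0.099 = 0.7045

F = 0.70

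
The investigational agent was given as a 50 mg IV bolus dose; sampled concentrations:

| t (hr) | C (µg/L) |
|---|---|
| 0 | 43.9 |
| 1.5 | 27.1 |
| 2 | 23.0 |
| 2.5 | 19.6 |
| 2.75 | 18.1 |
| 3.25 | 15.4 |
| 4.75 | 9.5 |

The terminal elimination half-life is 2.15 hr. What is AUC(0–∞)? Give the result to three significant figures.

AUC = 138 µg/L·hr

Trapezoidal AUC_0→4.75:
  [0→1.5]: (43.9+27.1)/2 × 1.5 = 53.25
  [1.5→2]: (27.1+23.0)/2 × 0.5 = 12.525
  [2→2.5]: (23.0+19.6)/2 × 0.5 = 10.65
  [2.5→2.75]: (19.6+18.1)/2 × 0.25 = 4.7125
  [2.75→3.25]: (18.1+15.4)/2 × 0.5 = 8.375
  [3.25→4.75]: (15.4+9.5)/2 × 1.5 = 18.675
  Sum = 108.1875 µg/L·hr
k_e = ln2 / t½ = 0.693147 / 2.15 = 0.3224 hr^-1
Extrapolated tail: C_last / k_e = 9.5 / 0.3224 = 29.467
AUC_0→∞ = 108.1875 + 29.467 = 137.6545 µg/L·hr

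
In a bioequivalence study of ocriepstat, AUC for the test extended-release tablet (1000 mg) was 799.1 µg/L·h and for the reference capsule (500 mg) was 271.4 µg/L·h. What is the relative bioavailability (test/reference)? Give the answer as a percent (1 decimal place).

F_rel = 147.2%

F_rel = (AUC_test/D_test) / (AUC_ref/D_ref)
      = (799.1/1000) / (271.4/500)
      = 0.7991 / 0.5428 = 1.4722 = 147.22%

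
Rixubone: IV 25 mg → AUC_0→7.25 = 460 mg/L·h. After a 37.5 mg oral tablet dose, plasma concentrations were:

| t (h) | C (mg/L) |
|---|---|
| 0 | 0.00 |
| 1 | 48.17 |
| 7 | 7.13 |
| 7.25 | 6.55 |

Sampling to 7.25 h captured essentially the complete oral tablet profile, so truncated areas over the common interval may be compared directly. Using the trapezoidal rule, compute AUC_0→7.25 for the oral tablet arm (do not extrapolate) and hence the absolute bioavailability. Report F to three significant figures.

Trapezoidal AUC_0→7.25 (oral tablet):
  [0→1]: (0.00+48.17)/2 × 1 = 24.085
  [1→7]: (48.17+7.13)/2 × 6 = 165.9
  [7→7.25]: (7.13+6.55)/2 × 0.25 = 1.71
  Sum = 191.695 mg/L·h
F = (AUC_ev/D_ev)/(AUC_iv/D_iv) = (191.695/37.5)/(460/25) = 5.11187/18.4 = 0.2778

F = 0.278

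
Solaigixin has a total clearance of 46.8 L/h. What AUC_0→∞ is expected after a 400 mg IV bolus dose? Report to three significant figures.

AUC_0→∞ = Dose_iv / CL
        = 400 / 46.8 = 8.54701 mg/L·h

AUC = 8.55 mg/L·h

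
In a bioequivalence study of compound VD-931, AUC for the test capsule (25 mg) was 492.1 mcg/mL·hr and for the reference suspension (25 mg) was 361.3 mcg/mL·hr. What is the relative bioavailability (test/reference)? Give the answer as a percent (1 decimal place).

F_rel = 136.2%

F_rel = (AUC_test/D_test) / (AUC_ref/D_ref)
      = (492.1/25) / (361.3/25)
      = 19.684 / 14.452 = 1.3620 = 136.20%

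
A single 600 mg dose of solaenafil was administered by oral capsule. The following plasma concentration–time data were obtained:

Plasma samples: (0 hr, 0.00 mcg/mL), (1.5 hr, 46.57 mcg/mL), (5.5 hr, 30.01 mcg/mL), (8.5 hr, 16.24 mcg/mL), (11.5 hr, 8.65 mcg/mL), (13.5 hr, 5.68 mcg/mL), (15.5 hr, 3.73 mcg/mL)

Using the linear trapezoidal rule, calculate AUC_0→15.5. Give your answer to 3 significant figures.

Trapezoidal AUC_0→15.5:
  [0→1.5]: (0.00+46.57)/2 × 1.5 = 34.9275
  [1.5→5.5]: (46.57+30.01)/2 × 4 = 153.16
  [5.5→8.5]: (30.01+16.24)/2 × 3 = 69.375
  [8.5→11.5]: (16.24+8.65)/2 × 3 = 37.335
  [11.5→13.5]: (8.65+5.68)/2 × 2 = 14.33
  [13.5→15.5]: (5.68+3.73)/2 × 2 = 9.41
  Sum = 318.5375 mcg/mL·hr

AUC = 319 mcg/mL·hr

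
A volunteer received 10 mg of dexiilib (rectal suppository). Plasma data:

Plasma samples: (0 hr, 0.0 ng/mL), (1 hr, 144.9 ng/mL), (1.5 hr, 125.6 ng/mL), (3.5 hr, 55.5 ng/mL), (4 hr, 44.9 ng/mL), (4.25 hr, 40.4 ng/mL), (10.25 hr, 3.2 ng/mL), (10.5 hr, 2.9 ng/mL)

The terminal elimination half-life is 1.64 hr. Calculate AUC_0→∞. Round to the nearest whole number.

Trapezoidal AUC_0→10.5:
  [0→1]: (0.0+144.9)/2 × 1 = 72.45
  [1→1.5]: (144.9+125.6)/2 × 0.5 = 67.625
  [1.5→3.5]: (125.6+55.5)/2 × 2 = 181.1
  [3.5→4]: (55.5+44.9)/2 × 0.5 = 25.1
  [4→4.25]: (44.9+40.4)/2 × 0.25 = 10.6625
  [4.25→10.25]: (40.4+3.2)/2 × 6 = 130.8
  [10.25→10.5]: (3.2+2.9)/2 × 0.25 = 0.7625
  Sum = 488.5 ng/mL·hr
k_e = ln2 / t½ = 0.693147 / 1.64 = 0.4227 hr^-1
Extrapolated tail: C_last / k_e = 2.9 / 0.4227 = 6.861
AUC_0→∞ = 488.5 + 6.861 = 495.361 ng/mL·hr

AUC = 495 ng/mL·hr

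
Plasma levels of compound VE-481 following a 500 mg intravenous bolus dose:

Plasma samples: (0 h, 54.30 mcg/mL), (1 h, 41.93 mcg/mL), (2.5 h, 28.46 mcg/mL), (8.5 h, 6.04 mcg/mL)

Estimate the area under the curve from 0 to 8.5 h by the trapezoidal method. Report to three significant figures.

Trapezoidal AUC_0→8.5:
  [0→1]: (54.30+41.93)/2 × 1 = 48.115
  [1→2.5]: (41.93+28.46)/2 × 1.5 = 52.7925
  [2.5→8.5]: (28.46+6.04)/2 × 6 = 103.5
  Sum = 204.4075 mcg/mL·h

AUC = 204 mcg/mL·h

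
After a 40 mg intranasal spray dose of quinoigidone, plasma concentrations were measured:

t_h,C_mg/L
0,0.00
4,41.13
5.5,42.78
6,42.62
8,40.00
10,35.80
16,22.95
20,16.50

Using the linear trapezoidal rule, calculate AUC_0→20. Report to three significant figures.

Trapezoidal AUC_0→20:
  [0→4]: (0.00+41.13)/2 × 4 = 82.26
  [4→5.5]: (41.13+42.78)/2 × 1.5 = 62.9325
  [5.5→6]: (42.78+42.62)/2 × 0.5 = 21.35
  [6→8]: (42.62+40.00)/2 × 2 = 82.62
  [8→10]: (40.00+35.80)/2 × 2 = 75.8
  [10→16]: (35.80+22.95)/2 × 6 = 176.25
  [16→20]: (22.95+16.50)/2 × 4 = 78.9
  Sum = 580.1125 mg/L·h

AUC = 580 mg/L·h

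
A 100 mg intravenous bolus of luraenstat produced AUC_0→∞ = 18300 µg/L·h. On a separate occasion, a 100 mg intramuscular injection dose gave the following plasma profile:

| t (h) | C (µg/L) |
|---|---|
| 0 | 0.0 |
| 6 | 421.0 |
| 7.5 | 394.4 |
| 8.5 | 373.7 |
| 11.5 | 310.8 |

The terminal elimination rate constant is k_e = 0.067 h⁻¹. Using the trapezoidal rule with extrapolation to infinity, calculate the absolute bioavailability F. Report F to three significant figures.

F = 0.433

Trapezoidal AUC_0→11.5 (intramuscular injection):
  [0→6]: (0.0+421.0)/2 × 6 = 1263.0
  [6→7.5]: (421.0+394.4)/2 × 1.5 = 611.55
  [7.5→8.5]: (394.4+373.7)/2 × 1 = 384.05
  [8.5→11.5]: (373.7+310.8)/2 × 3 = 1026.75
  Sum = 3285.35 µg/L·h
Tail: C_last/k_e = 310.8/0.067 = 4638.806
AUC_0→∞ (intramuscular injection) = 3285.35 + 4638.806 = 7924.156 µg/L·h
F = (AUC_ev/D_ev)/(AUC_iv/D_iv) = (7924.156/100)/(18300/100) = 79.24156/183 = 0.4330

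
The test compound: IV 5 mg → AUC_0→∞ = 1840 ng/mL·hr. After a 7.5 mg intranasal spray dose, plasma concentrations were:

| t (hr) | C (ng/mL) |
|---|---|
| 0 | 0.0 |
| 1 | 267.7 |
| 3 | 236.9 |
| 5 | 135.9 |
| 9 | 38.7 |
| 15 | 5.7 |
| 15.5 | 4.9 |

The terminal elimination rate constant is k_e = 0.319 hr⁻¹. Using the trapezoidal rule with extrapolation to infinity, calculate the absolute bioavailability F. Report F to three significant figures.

F = 0.548

Trapezoidal AUC_0→15.5 (intranasal spray):
  [0→1]: (0.0+267.7)/2 × 1 = 133.85
  [1→3]: (267.7+236.9)/2 × 2 = 504.6
  [3→5]: (236.9+135.9)/2 × 2 = 372.8
  [5→9]: (135.9+38.7)/2 × 4 = 349.2
  [9→15]: (38.7+5.7)/2 × 6 = 133.2
  [15→15.5]: (5.7+4.9)/2 × 0.5 = 2.65
  Sum = 1496.3 ng/mL·hr
Tail: C_last/k_e = 4.9/0.319 = 15.361
AUC_0→∞ (intranasal spray) = 1496.3 + 15.361 = 1511.661 ng/mL·hr
F = (AUC_ev/D_ev)/(AUC_iv/D_iv) = (1511.661/7.5)/(1840/5) = 201.5548/368 = 0.5477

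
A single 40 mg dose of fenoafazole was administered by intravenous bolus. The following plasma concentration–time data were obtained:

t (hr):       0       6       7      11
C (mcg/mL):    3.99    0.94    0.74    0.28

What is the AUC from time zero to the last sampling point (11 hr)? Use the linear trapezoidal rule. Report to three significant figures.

Trapezoidal AUC_0→11:
  [0→6]: (3.99+0.94)/2 × 6 = 14.79
  [6→7]: (0.94+0.74)/2 × 1 = 0.84
  [7→11]: (0.74+0.28)/2 × 4 = 2.04
  Sum = 17.67 mcg/mL·hr

AUC = 17.7 mcg/mL·hr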